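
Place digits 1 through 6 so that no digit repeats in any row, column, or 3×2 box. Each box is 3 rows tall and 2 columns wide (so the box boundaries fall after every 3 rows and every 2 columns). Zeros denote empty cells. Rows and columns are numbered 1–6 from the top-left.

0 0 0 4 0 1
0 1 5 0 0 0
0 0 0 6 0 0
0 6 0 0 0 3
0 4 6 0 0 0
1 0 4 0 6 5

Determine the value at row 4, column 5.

4

row 5, column 6 = 2: row 5 has {4,6}; col 6 has {1,3,5}; box has {3,5,6} → only 2 remains.
row 3, column 6 = 4: row 3 has {6}; col 6 has {1,2,3,5}; box has {1} → only 4 remains.
row 5, column 5 = 1: row 5 has {2,4,6}; col 5 has {6}; box has {2,3,5,6} → only 1 remains.
row 2, column 6 = 6: row 2 has {1,5}; col 6 has {1,2,3,4,5}; box has {1,4} → only 6 remains.
row 4, column 5 = 4: row 4 has {3,6}; col 5 has {1,6}; box has {1,2,3,5,6} → only 4 remains.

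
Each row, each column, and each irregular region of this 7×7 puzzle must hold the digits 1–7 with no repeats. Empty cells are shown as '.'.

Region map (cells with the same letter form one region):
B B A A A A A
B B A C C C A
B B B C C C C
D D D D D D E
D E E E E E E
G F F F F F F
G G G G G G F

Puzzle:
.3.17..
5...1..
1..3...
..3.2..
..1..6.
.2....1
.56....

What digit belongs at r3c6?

2

r2c7 = 3: in row 2, 3 can only go here (every other open cell in that row sees a 3).
r5c5 = 3: in row 5, 3 can only go here (every other open cell in that row sees a 3).
r7c5 = 4: row 7 has {5,6}; col 5 has {1,2,3,7}; region has {5,6} → only 4 remains.
r7c7 = 7: row 7 has {4,5,6}; col 7 has {1,3}; region has {1,2} → only 7 remains.
r7c4 = 2: row 7 has {4,5,6,7}; col 4 has {1,3}; region has {4,5,6} → only 2 remains.
r7c1 = 3: row 7 has {2,4,5,6,7}; col 1 has {1,5}; region has {2,4,5,6} → only 3 remains.
r7c6 = 1: row 7 has {2,3,4,5,6,7}; col 6 has {6}; region has {2,3,4,5,6} → only 1 remains.
r6c1 = 7: row 6 has {1,2}; col 1 has {1,3,5}; region has {1,2,3,4,5,6} → only 7 remains.
r5c1 = 4: row 5 has {1,3,6}; col 1 has {1,3,5,7}; region has {2,3} → only 4 remains.
r5c2 = 7: row 5 has {1,3,4,6}; col 2 has {2,3,5}; region has {1,3,6} → only 7 remains.
r5c4 = 5: row 5 has {1,3,4,6,7}; col 4 has {1,2,3}; region has {1,3,6,7} → only 5 remains.
r5c7 = 2: row 5 has {1,3,4,5,6,7}; col 7 has {1,3,7}; region has {1,3,5,6,7} → only 2 remains.
r4c1 = 6: row 4 has {2,3}; col 1 has {1,3,4,5,7}; region has {2,3,4} → only 6 remains.
r4c2 = 1: row 4 has {2,3,6}; col 2 has {2,3,5,7}; region has {2,3,4,6} → only 1 remains.
r4c4 = 7: row 4 has {1,2,3,6}; col 4 has {1,2,3,5}; region has {1,2,3,4,6} → only 7 remains.
r4c6 = 5: row 4 has {1,2,3,6,7}; col 6 has {1,6}; region has {1,2,3,4,6,7} → only 5 remains.
r4c7 = 4: row 4 has {1,2,3,5,6,7}; col 7 has {1,2,3,7}; region has {1,2,3,5,6,7} → only 4 remains.
r1c1 = 2: row 1 has {1,3,7}; col 1 has {1,3,4,5,6,7}; region has {1,3,5} → only 2 remains.
r1c6 = 4: row 1 has {1,2,3,7}; col 6 has {1,5,6}; region has {1,3,7} → only 4 remains.
r2c3 = 2: row 2 has {1,3,5}; col 3 has {1,3,6}; region has {1,3,4,7} → only 2 remains.
r2c6 = 7: row 2 has {1,2,3,5}; col 6 has {1,4,5,6}; region has {1,3} → only 7 remains.
r3c6 = 2: row 3 has {1,3}; col 6 has {1,4,5,6,7}; region has {1,3,7} → only 2 remains.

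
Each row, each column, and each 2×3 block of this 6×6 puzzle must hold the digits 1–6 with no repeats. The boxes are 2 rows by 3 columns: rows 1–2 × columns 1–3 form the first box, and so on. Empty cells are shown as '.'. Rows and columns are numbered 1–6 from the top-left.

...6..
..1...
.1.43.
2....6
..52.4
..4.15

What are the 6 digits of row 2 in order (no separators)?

461523

R3C3 = 6: row 3 has {1,3,4}; col 3 has {1,4,5}; box has {1,2} → only 6 remains.
R3C6 = 2: row 3 has {1,3,4,6}; col 6 has {4,5,6}; box has {3,4,6} → only 2 remains.
R4C3 = 3: row 4 has {2,6}; col 3 has {1,4,5,6}; box has {1,2,6} → only 3 remains.
R4C5 = 5: row 4 has {2,3,6}; col 5 has {1,3}; box has {2,3,4,6} → only 5 remains.
R5C5 = 6: row 5 has {2,4,5}; col 5 has {1,3,5}; box has {1,2,4,5} → only 6 remains.
R6C4 = 3: row 6 has {1,4,5}; col 4 has {2,4,6}; box has {1,2,4,5,6} → only 3 remains.
R1C3 = 2: row 1 has {6}; col 3 has {1,3,4,5,6}; box has {1} → only 2 remains.
R1C5 = 4: row 1 has {2,6}; col 5 has {1,3,5,6}; box has {6} → only 4 remains.
R2C4 = 5: row 2 has {1}; col 4 has {2,3,4,6}; box has {4,6} → only 5 remains.
R2C5 = 2: row 2 has {1,5}; col 5 has {1,3,4,5,6}; box has {4,5,6} → only 2 remains.
R2C6 = 3: row 2 has {1,2,5}; col 6 has {2,4,5,6}; box has {2,4,5,6} → only 3 remains.
R3C1 = 5: row 3 has {1,2,3,4,6}; col 1 has {2}; box has {1,2,3,6} → only 5 remains.
R4C2 = 4: row 4 has {2,3,5,6}; col 2 has {1}; box has {1,2,3,5,6} → only 4 remains.
R4C4 = 1: row 4 has {2,3,4,5,6}; col 4 has {2,3,4,5,6}; box has {2,3,4,5,6} → only 1 remains.
R5C2 = 3: row 5 has {2,4,5,6}; col 2 has {1,4}; box has {4,5} → only 3 remains.
R6C1 = 6: row 6 has {1,3,4,5}; col 1 has {2,5}; box has {3,4,5} → only 6 remains.
R6C2 = 2: row 6 has {1,3,4,5,6}; col 2 has {1,3,4}; box has {3,4,5,6} → only 2 remains.
R1C1 = 3: row 1 has {2,4,6}; col 1 has {2,5,6}; box has {1,2} → only 3 remains.
R1C2 = 5: row 1 has {2,3,4,6}; col 2 has {1,2,3,4}; box has {1,2,3} → only 5 remains.
R1C6 = 1: row 1 has {2,3,4,5,6}; col 6 has {2,3,4,5,6}; box has {2,3,4,5,6} → only 1 remains.
R2C1 = 4: row 2 has {1,2,3,5}; col 1 has {2,3,5,6}; box has {1,2,3,5} → only 4 remains.
R2C2 = 6: row 2 has {1,2,3,4,5}; col 2 has {1,2,3,4,5}; box has {1,2,3,4,5} → only 6 remains.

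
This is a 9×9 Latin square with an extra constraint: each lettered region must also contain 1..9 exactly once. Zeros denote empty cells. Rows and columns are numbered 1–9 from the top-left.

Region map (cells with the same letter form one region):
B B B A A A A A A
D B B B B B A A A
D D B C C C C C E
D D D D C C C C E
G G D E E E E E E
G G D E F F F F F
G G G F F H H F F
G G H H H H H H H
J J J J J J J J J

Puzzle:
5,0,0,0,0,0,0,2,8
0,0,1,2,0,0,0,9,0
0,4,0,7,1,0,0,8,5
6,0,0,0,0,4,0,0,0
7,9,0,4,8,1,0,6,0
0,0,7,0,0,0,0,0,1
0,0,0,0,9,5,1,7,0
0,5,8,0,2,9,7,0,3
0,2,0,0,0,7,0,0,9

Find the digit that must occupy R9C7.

6

R5C9 = 2: row 5 has {1,4,6,7,8,9}; col 9 has {1,3,5,8,9}; region has {1,4,5,6,8} → only 2 remains.
R8C4 = 6: row 8 has {2,3,5,7,8,9}; col 4 has {2,4,7}; region has {1,2,3,5,7,8,9} → only 6 remains.
R8C8 = 4: row 8 has {2,3,5,6,7,8,9}; col 8 has {2,6,7,8,9}; region has {1,2,3,5,6,7,8,9} → only 4 remains.
R4C9 = 7: row 4 has {4,6}; col 9 has {1,2,3,5,8,9}; region has {1,2,4,5,6,8} → only 7 remains.
R5C7 = 3: row 5 has {1,2,4,6,7,8,9}; col 7 has {1,7}; region has {1,2,4,5,6,7,8} → only 3 remains.
R6C4 = 9: row 6 has {1,7}; col 4 has {2,4,6,7}; region has {1,2,3,4,5,6,7,8} → only 9 remains.
R8C1 = 1: row 8 has {2,3,4,5,6,7,8,9}; col 1 has {5,6,7}; region has {5,7,9} → only 1 remains.
R5C3 = 5: row 5 has {1,2,3,4,6,7,8,9}; col 3 has {1,7,8}; region has {4,6,7} → only 5 remains.
R1C4 = 1: in row 1, 1 can only go here (every other open cell in that row sees a 1).
R1C3 = 9: in row 1, 9 can only go here (every other open cell in that row sees a 9).
R2C7 = 5: in row 2, 5 can only go here (every other open cell in that row sees a 5).
R4C2 = 1: in row 4, 1 can only go here (every other open cell in that row sees a 1).
R4C7 = 9: in row 4, 9 can only go here (every other open cell in that row sees a 9).
R3C1 = 9: in row 3, 9 can only go here (every other open cell in that row sees a 9).
R4C4 = 8: in row 4, 8 can only go here (every other open cell in that row sees an 8).
R4C3 = 2: in row 4, 2 can only go here (every other open cell in that row sees a 2).
R2C1 = 3: row 2 has {1,2,5,9}; col 1 has {1,5,6,7,9}; region has {1,2,4,5,6,7,8,9} → only 3 remains.
R7C4 = 3: row 7 has {1,5,7,9}; col 4 has {1,2,4,6,7,8,9}; region has {1,7,9} → only 3 remains.
R9C4 = 5: row 9 has {2,7,9}; col 4 has {1,2,3,4,6,7,8,9}; region has {2,7,9} → only 5 remains.
R6C8 = 5: row 6 has {1,7,9}; col 8 has {2,4,6,7,8,9}; region has {1,3,7,9} → only 5 remains.
R4C8 = 3: row 4 has {1,2,4,6,7,8,9}; col 8 has {2,4,5,6,7,8,9}; region has {1,4,7,8,9} → only 3 remains.
R9C8 = 1: row 9 has {2,5,7,9}; col 8 has {2,3,4,5,6,7,8,9}; region has {2,5,7,9} → only 1 remains.
R4C5 = 5: row 4 has {1,2,3,4,6,7,8,9}; col 5 has {1,2,8,9}; region has {1,3,4,7,8,9} → only 5 remains.
R3C3 = 3: in row 3, 3 can only go here (every other open cell in that row sees a 3).
R6C2 = 3: in row 6, 3 can only go here (every other open cell in that row sees a 3).
R7C1 = 2: in row 7, 2 can only go here (every other open cell in that row sees a 2).
R7C2 = 8: in row 7, 8 can only go here (every other open cell in that row sees an 8).
R6C1 = 4: row 6 has {1,3,5,7,9}; col 1 has {1,2,3,5,6,7,9}; region has {1,2,3,5,7,8,9} → only 4 remains.
R6C5 = 6: row 6 has {1,3,4,5,7,9}; col 5 has {1,2,5,8,9}; region has {1,3,5,7,9} → only 6 remains.
R7C3 = 6: row 7 has {1,2,3,5,7,8,9}; col 3 has {1,2,3,5,7,8,9}; region has {1,2,3,4,5,7,8,9} → only 6 remains.
R7C9 = 4: row 7 has {1,2,3,5,6,7,8,9}; col 9 has {1,2,3,5,7,8,9}; region has {1,3,5,6,7,9} → only 4 remains.
R9C1 = 8: row 9 has {1,2,5,7,9}; col 1 has {1,2,3,4,5,6,7,9}; region has {1,2,5,7,9} → only 8 remains.
R9C3 = 4: row 9 has {1,2,5,7,8,9}; col 3 has {1,2,3,5,6,7,8,9}; region has {1,2,5,7,8,9} → only 4 remains.
R9C5 = 3: row 9 has {1,2,4,5,7,8,9}; col 5 has {1,2,5,6,8,9}; region has {1,2,4,5,7,8,9} → only 3 remains.
R9C7 = 6: row 9 has {1,2,3,4,5,7,8,9}; col 7 has {1,3,5,7,9}; region has {1,2,3,4,5,7,8,9} → only 6 remains.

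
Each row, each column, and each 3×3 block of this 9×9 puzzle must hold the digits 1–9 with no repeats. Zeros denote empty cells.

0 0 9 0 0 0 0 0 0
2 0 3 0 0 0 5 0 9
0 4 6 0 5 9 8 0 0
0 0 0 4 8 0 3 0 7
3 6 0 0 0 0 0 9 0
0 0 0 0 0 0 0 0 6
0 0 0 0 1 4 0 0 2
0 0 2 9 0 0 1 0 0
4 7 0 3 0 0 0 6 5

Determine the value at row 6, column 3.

row 9, column 5 = 2 (sole candidate).
row 9, column 6 = 8 (sole candidate).
row 9, column 7 = 9 (sole candidate).
row 5, column 5 = 7 (sole candidate).
row 7, column 7 = 7 (sole candidate).
row 8, column 5 = 6 (sole candidate).
row 9, column 3 = 1 (sole candidate).
row 2, column 5 = 4 (sole candidate).
row 4, column 3 = 5 (sole candidate).
row 7, column 3 = 8 (sole candidate).
row 7, column 4 = 5 (sole candidate).
row 7, column 8 = 3 (sole candidate).
row 8, column 1 = 5 (sole candidate).
row 8, column 2 = 3 (sole candidate).
row 8, column 6 = 7 (sole candidate).
row 1, column 5 = 3 (sole candidate).
row 5, column 3 = 4 (sole candidate).
row 5, column 7 = 2 (sole candidate).
row 6, column 3 = 7: row 6 has {6}; col 3 has {1,2,3,4,5,6,8,9}; box has {3,4,5,6} → only 7 remains.

7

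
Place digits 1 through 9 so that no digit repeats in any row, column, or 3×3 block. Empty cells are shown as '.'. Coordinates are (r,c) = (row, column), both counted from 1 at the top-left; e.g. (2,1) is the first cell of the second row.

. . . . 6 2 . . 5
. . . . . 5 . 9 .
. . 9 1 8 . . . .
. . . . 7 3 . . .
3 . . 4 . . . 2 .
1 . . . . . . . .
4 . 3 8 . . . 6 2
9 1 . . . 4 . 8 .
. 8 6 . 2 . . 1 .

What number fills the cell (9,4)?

7

(3,6) = 7: row 3 has {1,8,9}; col 6 has {2,3,4,5}; box has {1,2,5,6,8} → only 7 remains.
(9,6) = 9: row 9 has {1,2,6,8}; col 6 has {2,3,4,5,7}; box has {2,4,8} → only 9 remains.
(2,4) = 3: row 2 has {5,9}; col 4 has {1,4,8}; box has {1,2,5,6,7,8} → only 3 remains.
(2,5) = 4: row 2 has {3,5,9}; col 5 has {2,6,7,8}; box has {1,2,3,5,6,7,8} → only 4 remains.
(7,6) = 1: row 7 has {2,3,4,6,8}; col 6 has {2,3,4,5,7,9}; box has {2,4,8,9} → only 1 remains.
(1,4) = 9: row 1 has {2,5,6}; col 4 has {1,3,4,8}; box has {1,2,3,4,5,6,7,8} → only 9 remains.
(7,5) = 5: row 7 has {1,2,3,4,6,8}; col 5 has {2,4,6,7,8}; box has {1,2,4,8,9} → only 5 remains.
(8,5) = 3: row 8 has {1,4,8,9}; col 5 has {2,4,5,6,7,8}; box has {1,2,4,5,8,9} → only 3 remains.
(8,9) = 7: row 8 has {1,3,4,8,9}; col 9 has {2,5}; box has {1,2,6,8} → only 7 remains.
(9,4) = 7: row 9 has {1,2,6,8,9}; col 4 has {1,3,4,8,9}; box has {1,2,3,4,5,8,9} → only 7 remains.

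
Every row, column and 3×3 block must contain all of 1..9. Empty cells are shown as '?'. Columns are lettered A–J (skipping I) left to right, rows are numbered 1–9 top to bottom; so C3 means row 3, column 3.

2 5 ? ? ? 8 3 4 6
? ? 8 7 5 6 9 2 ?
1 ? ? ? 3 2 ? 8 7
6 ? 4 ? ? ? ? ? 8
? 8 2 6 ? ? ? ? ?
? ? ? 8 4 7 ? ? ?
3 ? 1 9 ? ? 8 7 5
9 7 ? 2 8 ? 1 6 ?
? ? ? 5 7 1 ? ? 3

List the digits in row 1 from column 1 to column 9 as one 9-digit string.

D1 = 1: row 1 has {2,3,4,5,6,8}; col 4 has {2,5,6,7,8,9}; box has {2,3,5,6,7,8} → only 1 remains.
E1 = 9: row 1 has {1,2,3,4,5,6,8}; col 5 has {3,4,5,7,8}; box has {1,2,3,5,6,7,8} → only 9 remains.
A2 = 4 (sole candidate).
B2 = 3 (sole candidate).
J2 = 1 (sole candidate).
D3 = 4 (sole candidate).
G3 = 5 (sole candidate).
D4 = 3 (sole candidate).
E5 = 1 (sole candidate).
A6 = 5 (sole candidate).
E7 = 6 (sole candidate).
F7 = 4 (sole candidate).
C8 = 5 (sole candidate).
F8 = 3 (sole candidate).
J8 = 4 (sole candidate).
A9 = 8 (sole candidate).
C9 = 6 (sole candidate).
G9 = 2 (sole candidate).
H9 = 9 (sole candidate).
C1 = 7: row 1 has {1,2,3,4,5,6,8,9}; col 3 has {1,2,4,5,6,8}; box has {1,2,3,4,5,8} → only 7 remains.

257198346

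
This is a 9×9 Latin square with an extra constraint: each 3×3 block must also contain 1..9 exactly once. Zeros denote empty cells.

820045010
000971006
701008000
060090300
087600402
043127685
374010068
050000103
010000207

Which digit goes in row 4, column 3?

2

row 1, column 4 = 3 (sole candidate).
row 1, column 9 = 9 (sole candidate).
row 2, column 2 = 3 (sole candidate).
row 2, column 3 = 5 (sole candidate).
row 2, column 7 = 8 (sole candidate).
row 3, column 2 = 9 (sole candidate).
row 3, column 4 = 2 (sole candidate).
row 3, column 5 = 6 (sole candidate).
row 3, column 7 = 5 (sole candidate).
row 3, column 9 = 4 (sole candidate).
row 4, column 3 = 2: row 4 has {3,6,9}; col 3 has {1,3,4,5,7}; box has {3,4,6,7,8} → only 2 remains.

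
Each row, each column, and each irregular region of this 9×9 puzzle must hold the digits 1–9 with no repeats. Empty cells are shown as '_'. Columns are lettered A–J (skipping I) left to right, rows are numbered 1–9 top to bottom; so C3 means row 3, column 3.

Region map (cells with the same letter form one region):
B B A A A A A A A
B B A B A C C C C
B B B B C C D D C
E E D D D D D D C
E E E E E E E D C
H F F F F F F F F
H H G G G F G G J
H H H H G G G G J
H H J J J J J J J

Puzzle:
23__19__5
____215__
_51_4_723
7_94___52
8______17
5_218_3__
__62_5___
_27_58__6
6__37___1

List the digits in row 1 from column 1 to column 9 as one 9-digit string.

A3 = 9: row 3 has {1,2,3,4,5,7}; col 1 has {2,5,6,7,8}; region has {1,2,3,5} → only 9 remains.
F3 = 6: row 3 has {1,2,3,4,5,7,9}; col 6 has {1,5,8,9}; region has {1,2,3,4,5,7} → only 6 remains.
F4 = 3: row 4 has {2,4,5,7,9}; col 6 has {1,5,6,8,9}; region has {1,2,4,5,7,9} → only 3 remains.
D8 = 9: row 8 has {2,5,6,7,8}; col 4 has {1,2,3,4}; region has {2,5,6,7} → only 9 remains.
A2 = 4: row 2 has {1,2,5}; col 1 has {2,5,6,7,8,9}; region has {1,2,3,5,9} → only 4 remains.
D3 = 8: row 3 has {1,2,3,4,5,6,7,9}; col 4 has {1,2,3,4,9}; region has {1,2,3,4,5,9} → only 8 remains.
E4 = 6: row 4 has {2,3,4,5,7,9}; col 5 has {1,2,4,5,7,8}; region has {1,2,3,4,5,7,9} → only 6 remains.
G4 = 8: row 4 has {2,3,4,5,6,7,9}; col 7 has {3,5,7}; region has {1,2,3,4,5,6,7,9} → only 8 remains.
B4 = 1: row 4 has {2,3,4,5,6,7,8,9}; col 2 has {2,3,5}; region has {7,8} → only 1 remains.
C2 = 3: in row 2, 3 can only go here (every other open cell in that row sees a 3).
E5 = 3: in row 5, 3 can only go here (every other open cell in that row sees a 3).
E7 = 9: row 7 has {2,5,6}; col 5 has {1,2,3,4,5,6,7,8}; region has {2,5,6,8} → only 9 remains.
H7 = 7: in row 7, 7 can only go here (every other open cell in that row sees a 7).
D1 = 7: in row 1, 7 can only go here (every other open cell in that row sees a 7).
D2 = 6: row 2 has {1,2,3,4,5}; col 4 has {1,2,3,4,7,8,9}; region has {1,2,3,4,5,8,9} → only 6 remains.
D5 = 5: row 5 has {1,3,7,8}; col 4 has {1,2,3,4,6,7,8,9}; region has {1,3,7,8} → only 5 remains.
B2 = 7: row 2 has {1,2,3,4,5,6}; col 2 has {1,2,3,5}; region has {1,2,3,4,5,6,8,9} → only 7 remains.
C5 = 4: row 5 has {1,3,5,7,8}; col 3 has {1,2,3,6,7,9}; region has {1,3,5,7,8} → only 4 remains.
F5 = 2: row 5 has {1,3,4,5,7,8}; col 6 has {1,3,5,6,8,9}; region has {1,3,4,5,7,8} → only 2 remains.
F9 = 4: row 9 has {1,3,6,7}; col 6 has {1,2,3,5,6,8,9}; region has {1,3,6,7} → only 4 remains.
C1 = 8: row 1 has {1,2,3,5,7,9}; col 3 has {1,2,3,4,6,7,9}; region has {1,2,3,5,7,9} → only 8 remains.
F6 = 7: row 6 has {1,2,3,5,8}; col 6 has {1,2,3,4,5,6,8,9}; region has {1,2,3,5,8} → only 7 remains.
J7 = 8: row 7 has {2,5,6,7,9}; col 9 has {1,2,3,5,6,7}; region has {1,3,4,6,7} → only 8 remains.
B9 = 8: row 9 has {1,3,4,6,7}; col 2 has {1,2,3,5,7}; region has {2,5,6,7,9} → only 8 remains.
C9 = 5: row 9 has {1,3,4,6,7,8}; col 3 has {1,2,3,4,6,7,8,9}; region has {1,3,4,6,7,8} → only 5 remains.
H9 = 9: row 9 has {1,3,4,5,6,7,8}; col 8 has {1,2,5,7}; region has {1,3,4,5,6,7,8} → only 9 remains.
H2 = 8: row 2 has {1,2,3,4,5,6,7}; col 8 has {1,2,5,7,9}; region has {1,2,3,4,5,6,7} → only 8 remains.
J2 = 9: row 2 has {1,2,3,4,5,6,7,8}; col 9 has {1,2,3,5,6,7,8}; region has {1,2,3,4,5,6,7,8} → only 9 remains.
J6 = 4: row 6 has {1,2,3,5,7,8}; col 9 has {1,2,3,5,6,7,8,9}; region has {1,2,3,5,7,8} → only 4 remains.
B7 = 4: row 7 has {2,5,6,7,8,9}; col 2 has {1,2,3,5,7,8}; region has {2,5,6,7,8,9} → only 4 remains.
G7 = 1: row 7 has {2,4,5,6,7,8,9}; col 7 has {3,5,7,8}; region has {2,5,6,7,8,9} → only 1 remains.
G8 = 4: row 8 has {2,5,6,7,8,9}; col 7 has {1,3,5,7,8}; region has {1,2,5,6,7,8,9} → only 4 remains.
H8 = 3: row 8 has {2,4,5,6,7,8,9}; col 8 has {1,2,5,7,8,9}; region has {1,2,4,5,6,7,8,9} → only 3 remains.
G9 = 2: row 9 has {1,3,4,5,6,7,8,9}; col 7 has {1,3,4,5,7,8}; region has {1,3,4,5,6,7,8,9} → only 2 remains.
G1 = 6: row 1 has {1,2,3,5,7,8,9}; col 7 has {1,2,3,4,5,7,8}; region has {1,2,3,5,7,8,9} → only 6 remains.
H1 = 4: row 1 has {1,2,3,5,6,7,8,9}; col 8 has {1,2,3,5,7,8,9}; region has {1,2,3,5,6,7,8,9} → only 4 remains.

238719645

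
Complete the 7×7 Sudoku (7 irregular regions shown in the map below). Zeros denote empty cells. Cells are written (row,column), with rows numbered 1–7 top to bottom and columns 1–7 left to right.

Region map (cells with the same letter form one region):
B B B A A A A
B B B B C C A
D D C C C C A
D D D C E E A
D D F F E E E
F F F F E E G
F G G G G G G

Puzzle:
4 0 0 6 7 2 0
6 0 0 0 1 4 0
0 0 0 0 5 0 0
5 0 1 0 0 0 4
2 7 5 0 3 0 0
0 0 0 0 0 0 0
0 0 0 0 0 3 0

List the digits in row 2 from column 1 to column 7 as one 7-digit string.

(1,3) = 3 (sole candidate).
(3,1) = 3 (sole candidate).
(3,7) = 1 (sole candidate).
(4,2) = 6 (sole candidate).
(4,5) = 2 (sole candidate).
(4,6) = 7 (sole candidate).
(5,7) = 6 (sole candidate).
(6,5) = 4 (sole candidate).
(7,5) = 6 (sole candidate).
(1,7) = 5 (sole candidate).
(2,7) = 3: row 2 has {1,4,6}; col 7 has {1,4,5,6}; region has {1,2,4,5,6,7} → only 3 remains.
(3,2) = 4 (sole candidate).
(3,6) = 6 (sole candidate).
(4,4) = 3 (sole candidate).
(5,6) = 1 (sole candidate).
(6,6) = 5 (sole candidate).
(1,2) = 1 (sole candidate).
(5,4) = 4 (sole candidate).
(6,2) = 3 (hidden single in row 6).
(6,3) = 6 (hidden single in row 6).
(7,3) = 4 (hidden single in row 7).
(6,4) = 2 (hidden single in region F).
(3,4) = 7 (sole candidate).
(6,7) = 7 (sole candidate).
(7,7) = 2 (sole candidate).
(2,4) = 5: row 2 has {1,3,4,6}; col 4 has {2,3,4,6,7}; region has {1,3,4,6} → only 5 remains.
(3,3) = 2 (sole candidate).
(6,1) = 1 (sole candidate).
(7,1) = 7 (sole candidate).
(7,2) = 5 (sole candidate).
(7,4) = 1 (sole candidate).
(2,2) = 2: row 2 has {1,3,4,5,6}; col 2 has {1,3,4,5,6,7}; region has {1,3,4,5,6} → only 2 remains.
(2,3) = 7: row 2 has {1,2,3,4,5,6}; col 3 has {1,2,3,4,5,6}; region has {1,2,3,4,5,6} → only 7 remains.

6275143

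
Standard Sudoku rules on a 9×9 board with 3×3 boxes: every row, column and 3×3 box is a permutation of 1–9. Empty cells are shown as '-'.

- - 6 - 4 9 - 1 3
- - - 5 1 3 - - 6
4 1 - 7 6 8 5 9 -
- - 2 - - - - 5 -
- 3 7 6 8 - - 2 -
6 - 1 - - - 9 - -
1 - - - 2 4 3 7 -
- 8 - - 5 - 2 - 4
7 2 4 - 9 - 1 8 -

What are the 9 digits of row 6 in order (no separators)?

row 1, column 4 = 2: row 1 has {1,3,4,6,9}; col 4 has {5,6,7}; box has {1,3,4,5,6,7,8,9} → only 2 remains.
row 2, column 8 = 4: row 2 has {1,3,5,6}; col 8 has {1,2,5,7,8,9}; box has {1,3,5,6,9} → only 4 remains.
row 3, column 3 = 3: row 3 has {1,4,5,6,7,8,9}; col 3 has {1,2,4,6,7}; box has {1,4,6} → only 3 remains.
row 3, column 9 = 2: row 3 has {1,3,4,5,6,7,8,9}; col 9 has {3,4,6}; box has {1,3,4,5,6,9} → only 2 remains.
row 5, column 7 = 4: row 5 has {2,3,6,7,8}; col 7 has {1,2,3,5,9}; box has {2,5,9} → only 4 remains.
row 5, column 9 = 1: row 5 has {2,3,4,6,7,8}; col 9 has {2,3,4,6}; box has {2,4,5,9} → only 1 remains.
row 6, column 8 = 3: row 6 has {1,6,9}; col 8 has {1,2,4,5,7,8,9}; box has {1,2,4,5,9} → only 3 remains.
row 7, column 4 = 8: row 7 has {1,2,3,4,7}; col 4 has {2,5,6,7}; box has {2,4,5,9} → only 8 remains.
row 8, column 3 = 9: row 8 has {2,4,5,8}; col 3 has {1,2,3,4,6,7}; box has {1,2,4,7,8} → only 9 remains.
row 8, column 8 = 6: row 8 has {2,4,5,8,9}; col 8 has {1,2,3,4,5,7,8,9}; box has {1,2,3,4,7,8} → only 6 remains.
row 9, column 4 = 3: row 9 has {1,2,4,7,8,9}; col 4 has {2,5,6,7,8}; box has {2,4,5,8,9} → only 3 remains.
row 9, column 6 = 6: row 9 has {1,2,3,4,7,8,9}; col 6 has {3,4,8,9}; box has {2,3,4,5,8,9} → only 6 remains.
row 9, column 9 = 5: row 9 has {1,2,3,4,6,7,8,9}; col 9 has {1,2,3,4,6}; box has {1,2,3,4,6,7,8} → only 5 remains.
row 2, column 3 = 8: row 2 has {1,3,4,5,6}; col 3 has {1,2,3,4,6,7,9}; box has {1,3,4,6} → only 8 remains.
row 2, column 7 = 7: row 2 has {1,3,4,5,6,8}; col 7 has {1,2,3,4,5,9}; box has {1,2,3,4,5,6,9} → only 7 remains.
row 5, column 6 = 5: row 5 has {1,2,3,4,6,7,8}; col 6 has {3,4,6,8,9}; box has {6,8} → only 5 remains.
row 6, column 4 = 4: row 6 has {1,3,6,9}; col 4 has {2,3,5,6,7,8}; box has {5,6,8} → only 4 remains.
row 6, column 5 = 7: row 6 has {1,3,4,6,9}; col 5 has {1,2,4,5,6,8,9}; box has {4,5,6,8} → only 7 remains.
row 6, column 6 = 2: row 6 has {1,3,4,6,7,9}; col 6 has {3,4,5,6,8,9}; box has {4,5,6,7,8} → only 2 remains.
row 6, column 9 = 8: row 6 has {1,2,3,4,6,7,9}; col 9 has {1,2,3,4,5,6}; box has {1,2,3,4,5,9} → only 8 remains.
row 7, column 3 = 5: row 7 has {1,2,3,4,7,8}; col 3 has {1,2,3,4,6,7,8,9}; box has {1,2,4,7,8,9} → only 5 remains.
row 7, column 9 = 9: row 7 has {1,2,3,4,5,7,8}; col 9 has {1,2,3,4,5,6,8}; box has {1,2,3,4,5,6,7,8} → only 9 remains.
row 8, column 1 = 3: row 8 has {2,4,5,6,8,9}; col 1 has {1,4,6,7}; box has {1,2,4,5,7,8,9} → only 3 remains.
row 8, column 4 = 1: row 8 has {2,3,4,5,6,8,9}; col 4 has {2,3,4,5,6,7,8}; box has {2,3,4,5,6,8,9} → only 1 remains.
row 8, column 6 = 7: row 8 has {1,2,3,4,5,6,8,9}; col 6 has {2,3,4,5,6,8,9}; box has {1,2,3,4,5,6,8,9} → only 7 remains.
row 1, column 1 = 5: row 1 has {1,2,3,4,6,9}; col 1 has {1,3,4,6,7}; box has {1,3,4,6,8} → only 5 remains.
row 1, column 2 = 7: row 1 has {1,2,3,4,5,6,9}; col 2 has {1,2,3,8}; box has {1,3,4,5,6,8} → only 7 remains.
row 1, column 7 = 8: row 1 has {1,2,3,4,5,6,7,9}; col 7 has {1,2,3,4,5,7,9}; box has {1,2,3,4,5,6,7,9} → only 8 remains.
row 2, column 2 = 9: row 2 has {1,3,4,5,6,7,8}; col 2 has {1,2,3,7,8}; box has {1,3,4,5,6,7,8} → only 9 remains.
row 4, column 2 = 4: row 4 has {2,5}; col 2 has {1,2,3,7,8,9}; box has {1,2,3,6,7} → only 4 remains.
row 4, column 4 = 9: row 4 has {2,4,5}; col 4 has {1,2,3,4,5,6,7,8}; box has {2,4,5,6,7,8} → only 9 remains.
row 4, column 5 = 3: row 4 has {2,4,5,9}; col 5 has {1,2,4,5,6,7,8,9}; box has {2,4,5,6,7,8,9} → only 3 remains.
row 4, column 6 = 1: row 4 has {2,3,4,5,9}; col 6 has {2,3,4,5,6,7,8,9}; box has {2,3,4,5,6,7,8,9} → only 1 remains.
row 4, column 7 = 6: row 4 has {1,2,3,4,5,9}; col 7 has {1,2,3,4,5,7,8,9}; box has {1,2,3,4,5,8,9} → only 6 remains.
row 4, column 9 = 7: row 4 has {1,2,3,4,5,6,9}; col 9 has {1,2,3,4,5,6,8,9}; box has {1,2,3,4,5,6,8,9} → only 7 remains.
row 5, column 1 = 9: row 5 has {1,2,3,4,5,6,7,8}; col 1 has {1,3,4,5,6,7}; box has {1,2,3,4,6,7} → only 9 remains.
row 6, column 2 = 5: row 6 has {1,2,3,4,6,7,8,9}; col 2 has {1,2,3,4,7,8,9}; box has {1,2,3,4,6,7,9} → only 5 remains.

651472938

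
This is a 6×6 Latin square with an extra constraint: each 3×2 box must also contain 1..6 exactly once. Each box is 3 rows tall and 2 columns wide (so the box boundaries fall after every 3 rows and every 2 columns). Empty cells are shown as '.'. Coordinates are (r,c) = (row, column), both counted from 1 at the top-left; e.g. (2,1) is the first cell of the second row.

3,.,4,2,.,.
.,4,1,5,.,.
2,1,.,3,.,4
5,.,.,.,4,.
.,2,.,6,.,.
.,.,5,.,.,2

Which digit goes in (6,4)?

(2,1) = 6 (sole candidate).
(2,6) = 3 (sole candidate).
(3,3) = 6 (sole candidate).
(3,5) = 5 (sole candidate).
(4,4) = 1 (sole candidate).
(4,6) = 6 (sole candidate).
(5,3) = 3 (sole candidate).
(5,5) = 1 (sole candidate).
(5,6) = 5 (sole candidate).
(6,4) = 4: row 6 has {2,5}; col 4 has {1,2,3,5,6}; box has {1,3,5,6} → only 4 remains.

4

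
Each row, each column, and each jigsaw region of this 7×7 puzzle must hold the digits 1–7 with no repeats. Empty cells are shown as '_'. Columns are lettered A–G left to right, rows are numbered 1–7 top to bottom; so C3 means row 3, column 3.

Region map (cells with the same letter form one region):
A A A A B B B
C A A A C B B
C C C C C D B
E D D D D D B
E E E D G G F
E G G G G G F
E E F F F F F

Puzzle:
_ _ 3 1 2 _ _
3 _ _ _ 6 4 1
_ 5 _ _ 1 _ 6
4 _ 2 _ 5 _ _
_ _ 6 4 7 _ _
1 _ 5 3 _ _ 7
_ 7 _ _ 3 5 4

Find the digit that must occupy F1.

F1 = 7: row 1 has {1,2,3}; col 6 has {4,5}; region has {1,2,4,6} → only 7 remains.

7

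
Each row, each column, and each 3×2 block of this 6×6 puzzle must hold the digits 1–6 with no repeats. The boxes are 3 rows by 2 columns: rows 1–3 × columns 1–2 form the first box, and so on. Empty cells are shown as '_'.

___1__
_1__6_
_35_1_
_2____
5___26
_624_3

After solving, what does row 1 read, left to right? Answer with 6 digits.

654132

row 5, column 2 = 4: row 5 has {2,5,6}; col 2 has {1,2,3,6}; box has {2,5,6} → only 4 remains.
row 5, column 4 = 3: row 5 has {2,4,5,6}; col 4 has {1,4}; box has {2,4} → only 3 remains.
row 6, column 1 = 1: row 6 has {2,3,4,6}; col 1 has {5}; box has {2,4,5,6} → only 1 remains.
row 6, column 5 = 5: row 6 has {1,2,3,4,6}; col 5 has {1,2,6}; box has {2,3,6} → only 5 remains.
row 1, column 2 = 5: row 1 has {1}; col 2 has {1,2,3,4,6}; box has {1,3} → only 5 remains.
row 2, column 4 = 2: row 2 has {1,6}; col 4 has {1,3,4}; box has {1,5} → only 2 remains.
row 3, column 4 = 6: row 3 has {1,3,5}; col 4 has {1,2,3,4}; box has {1,2,5} → only 6 remains.
row 4, column 1 = 3: row 4 has {2}; col 1 has {1,5}; box has {1,2,4,5,6} → only 3 remains.
row 4, column 4 = 5: row 4 has {2,3}; col 4 has {1,2,3,4,6}; box has {2,3,4} → only 5 remains.
row 4, column 5 = 4: row 4 has {2,3,5}; col 5 has {1,2,5,6}; box has {2,3,5,6} → only 4 remains.
row 4, column 6 = 1: row 4 has {2,3,4,5}; col 6 has {3,6}; box has {2,3,4,5,6} → only 1 remains.
row 5, column 3 = 1: row 5 has {2,3,4,5,6}; col 3 has {2,5}; box has {2,3,4,5} → only 1 remains.
row 1, column 5 = 3: row 1 has {1,5}; col 5 has {1,2,4,5,6}; box has {1,6} → only 3 remains.
row 2, column 1 = 4: row 2 has {1,2,6}; col 1 has {1,3,5}; box has {1,3,5} → only 4 remains.
row 2, column 3 = 3: row 2 has {1,2,4,6}; col 3 has {1,2,5}; box has {1,2,5,6} → only 3 remains.
row 2, column 6 = 5: row 2 has {1,2,3,4,6}; col 6 has {1,3,6}; box has {1,3,6} → only 5 remains.
row 3, column 1 = 2: row 3 has {1,3,5,6}; col 1 has {1,3,4,5}; box has {1,3,4,5} → only 2 remains.
row 3, column 6 = 4: row 3 has {1,2,3,5,6}; col 6 has {1,3,5,6}; box has {1,3,5,6} → only 4 remains.
row 4, column 3 = 6: row 4 has {1,2,3,4,5}; col 3 has {1,2,3,5}; box has {1,2,3,4,5} → only 6 remains.
row 1, column 1 = 6: row 1 has {1,3,5}; col 1 has {1,2,3,4,5}; box has {1,2,3,4,5} → only 6 remains.
row 1, column 3 = 4: row 1 has {1,3,5,6}; col 3 has {1,2,3,5,6}; box has {1,2,3,5,6} → only 4 remains.
row 1, column 6 = 2: row 1 has {1,3,4,5,6}; col 6 has {1,3,4,5,6}; box has {1,3,4,5,6} → only 2 remains.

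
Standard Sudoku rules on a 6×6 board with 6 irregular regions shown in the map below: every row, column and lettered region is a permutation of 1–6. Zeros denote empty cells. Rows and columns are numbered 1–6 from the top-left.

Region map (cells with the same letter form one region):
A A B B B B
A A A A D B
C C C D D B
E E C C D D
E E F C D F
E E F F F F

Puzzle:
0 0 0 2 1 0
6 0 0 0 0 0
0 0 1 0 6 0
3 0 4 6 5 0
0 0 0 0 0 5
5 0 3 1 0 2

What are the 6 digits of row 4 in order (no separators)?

r1c1 = 4: row 1 has {1,2}; col 1 has {3,5,6}; region has {6} → only 4 remains.
r3c1 = 2: row 3 has {1,6}; col 1 has {3,4,5,6}; region has {1,4,6} → only 2 remains.
r4c6 = 1: row 4 has {3,4,5,6}; col 6 has {2,5}; region has {5,6} → only 1 remains.
r5c1 = 1: row 5 has {5}; col 1 has {2,3,4,5,6}; region has {3,5} → only 1 remains.
r5c3 = 6: row 5 has {1,5}; col 3 has {1,3,4}; region has {1,2,3,5} → only 6 remains.
r5c4 = 3: row 5 has {1,5,6}; col 4 has {1,2,6}; region has {1,2,4,6} → only 3 remains.
r6c5 = 4: row 6 has {1,2,3,5}; col 5 has {1,5,6}; region has {1,2,3,5,6} → only 4 remains.
r1c3 = 5: row 1 has {1,2,4}; col 3 has {1,3,4,6}; region has {1,2} → only 5 remains.
r2c3 = 2: row 2 has {6}; col 3 has {1,3,4,5,6}; region has {4,6} → only 2 remains.
r2c4 = 5: row 2 has {2,6}; col 4 has {1,2,3,6}; region has {2,4,6} → only 5 remains.
r2c5 = 3: row 2 has {2,5,6}; col 5 has {1,4,5,6}; region has {1,5,6} → only 3 remains.
r2c6 = 4: row 2 has {2,3,5,6}; col 6 has {1,2,5}; region has {1,2,5} → only 4 remains.
r3c2 = 5: row 3 has {1,2,6}; col 2 has {}; region has {1,2,3,4,6} → only 5 remains.
r3c4 = 4: row 3 has {1,2,5,6}; col 4 has {1,2,3,5,6}; region has {1,3,5,6} → only 4 remains.
r3c6 = 3: row 3 has {1,2,4,5,6}; col 6 has {1,2,4,5}; region has {1,2,4,5} → only 3 remains.
r4c2 = 2: row 4 has {1,3,4,5,6}; col 2 has {5}; region has {1,3,5} → only 2 remains.

324651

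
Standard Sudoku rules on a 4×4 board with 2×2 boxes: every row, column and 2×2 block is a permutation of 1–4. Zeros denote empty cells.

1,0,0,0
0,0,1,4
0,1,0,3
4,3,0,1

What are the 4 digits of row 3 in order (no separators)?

row 1, column 4 = 2: row 1 has {1}; col 4 has {1,3,4}; box has {1,4} → only 2 remains.
row 2, column 2 = 2: row 2 has {1,4}; col 2 has {1,3}; box has {1} → only 2 remains.
row 3, column 1 = 2: row 3 has {1,3}; col 1 has {1,4}; box has {1,3,4} → only 2 remains.
row 3, column 3 = 4: row 3 has {1,2,3}; col 3 has {1}; box has {1,3} → only 4 remains.

2143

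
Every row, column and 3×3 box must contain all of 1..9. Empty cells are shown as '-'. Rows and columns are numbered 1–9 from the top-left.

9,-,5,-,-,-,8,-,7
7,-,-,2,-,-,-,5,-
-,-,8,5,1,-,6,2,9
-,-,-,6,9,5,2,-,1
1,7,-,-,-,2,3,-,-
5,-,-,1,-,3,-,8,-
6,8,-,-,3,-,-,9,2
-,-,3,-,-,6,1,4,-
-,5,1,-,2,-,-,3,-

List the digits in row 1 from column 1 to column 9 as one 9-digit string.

925364817

R1C6 = 4: row 1 has {5,7,8,9}; col 6 has {2,3,5,6}; box has {1,2,5} → only 4 remains.
R1C8 = 1: row 1 has {4,5,7,8,9}; col 8 has {2,3,4,5,8,9}; box has {2,5,6,7,8,9} → only 1 remains.
R2C7 = 4: row 2 has {2,5,7}; col 7 has {1,2,3,6,8}; box has {1,2,5,6,7,8,9} → only 4 remains.
R2C9 = 3: row 2 has {2,4,5,7}; col 9 has {1,2,7,9}; box has {1,2,4,5,6,7,8,9} → only 3 remains.
R3C6 = 7: row 3 has {1,2,5,6,8,9}; col 6 has {2,3,4,5,6}; box has {1,2,4,5} → only 7 remains.
R4C3 = 4: row 4 has {1,2,5,6,9}; col 3 has {1,3,5,8}; box has {1,5,7} → only 4 remains.
R4C8 = 7: row 4 has {1,2,4,5,6,9}; col 8 has {1,2,3,4,5,8,9}; box has {1,2,3,8} → only 7 remains.
R5C8 = 6: row 5 has {1,2,3,7}; col 8 has {1,2,3,4,5,7,8,9}; box has {1,2,3,7,8} → only 6 remains.
R6C7 = 9: row 6 has {1,3,5,8}; col 7 has {1,2,3,4,6,8}; box has {1,2,3,6,7,8} → only 9 remains.
R6C9 = 4: row 6 has {1,3,5,8,9}; col 9 has {1,2,3,7,9}; box has {1,2,3,6,7,8,9} → only 4 remains.
R7C3 = 7: row 7 has {2,3,6,8,9}; col 3 has {1,3,4,5,8}; box has {1,3,5,6,8} → only 7 remains.
R7C4 = 4: row 7 has {2,3,6,7,8,9}; col 4 has {1,2,5,6}; box has {2,3,6} → only 4 remains.
R7C6 = 1: row 7 has {2,3,4,6,7,8,9}; col 6 has {2,3,4,5,6,7}; box has {2,3,4,6} → only 1 remains.
R7C7 = 5: row 7 has {1,2,3,4,6,7,8,9}; col 7 has {1,2,3,4,6,8,9}; box has {1,2,3,4,9} → only 5 remains.
R8C1 = 2: row 8 has {1,3,4,6}; col 1 has {1,5,6,7,9}; box has {1,3,5,6,7,8} → only 2 remains.
R8C2 = 9: row 8 has {1,2,3,4,6}; col 2 has {5,7,8}; box has {1,2,3,5,6,7,8} → only 9 remains.
R8C9 = 8: row 8 has {1,2,3,4,6,9}; col 9 has {1,2,3,4,7,9}; box has {1,2,3,4,5,9} → only 8 remains.
R9C1 = 4: row 9 has {1,2,3,5}; col 1 has {1,2,5,6,7,9}; box has {1,2,3,5,6,7,8,9} → only 4 remains.
R9C7 = 7: row 9 has {1,2,3,4,5}; col 7 has {1,2,3,4,5,6,8,9}; box has {1,2,3,4,5,8,9} → only 7 remains.
R9C9 = 6: row 9 has {1,2,3,4,5,7}; col 9 has {1,2,3,4,7,8,9}; box has {1,2,3,4,5,7,8,9} → only 6 remains.
R1C4 = 3: row 1 has {1,4,5,7,8,9}; col 4 has {1,2,4,5,6}; box has {1,2,4,5,7} → only 3 remains.
R1C5 = 6: row 1 has {1,3,4,5,7,8,9}; col 5 has {1,2,3,9}; box has {1,2,3,4,5,7} → only 6 remains.
R2C3 = 6: row 2 has {2,3,4,5,7}; col 3 has {1,3,4,5,7,8}; box has {5,7,8,9} → only 6 remains.
R2C5 = 8: row 2 has {2,3,4,5,6,7}; col 5 has {1,2,3,6,9}; box has {1,2,3,4,5,6,7} → only 8 remains.
R2C6 = 9: row 2 has {2,3,4,5,6,7,8}; col 6 has {1,2,3,4,5,6,7}; box has {1,2,3,4,5,6,7,8} → only 9 remains.
R3C1 = 3: row 3 has {1,2,5,6,7,8,9}; col 1 has {1,2,4,5,6,7,9}; box has {5,6,7,8,9} → only 3 remains.
R3C2 = 4: row 3 has {1,2,3,5,6,7,8,9}; col 2 has {5,7,8,9}; box has {3,5,6,7,8,9} → only 4 remains.
R4C1 = 8: row 4 has {1,2,4,5,6,7,9}; col 1 has {1,2,3,4,5,6,7,9}; box has {1,4,5,7} → only 8 remains.
R4C2 = 3: row 4 has {1,2,4,5,6,7,8,9}; col 2 has {4,5,7,8,9}; box has {1,4,5,7,8} → only 3 remains.
R5C3 = 9: row 5 has {1,2,3,6,7}; col 3 has {1,3,4,5,6,7,8}; box has {1,3,4,5,7,8} → only 9 remains.
R5C4 = 8: row 5 has {1,2,3,6,7,9}; col 4 has {1,2,3,4,5,6}; box has {1,2,3,5,6,9} → only 8 remains.
R5C5 = 4: row 5 has {1,2,3,6,7,8,9}; col 5 has {1,2,3,6,8,9}; box has {1,2,3,5,6,8,9} → only 4 remains.
R5C9 = 5: row 5 has {1,2,3,4,6,7,8,9}; col 9 has {1,2,3,4,6,7,8,9}; box has {1,2,3,4,6,7,8,9} → only 5 remains.
R6C3 = 2: row 6 has {1,3,4,5,8,9}; col 3 has {1,3,4,5,6,7,8,9}; box has {1,3,4,5,7,8,9} → only 2 remains.
R6C5 = 7: row 6 has {1,2,3,4,5,8,9}; col 5 has {1,2,3,4,6,8,9}; box has {1,2,3,4,5,6,8,9} → only 7 remains.
R8C4 = 7: row 8 has {1,2,3,4,6,8,9}; col 4 has {1,2,3,4,5,6,8}; box has {1,2,3,4,6} → only 7 remains.
R8C5 = 5: row 8 has {1,2,3,4,6,7,8,9}; col 5 has {1,2,3,4,6,7,8,9}; box has {1,2,3,4,6,7} → only 5 remains.
R9C4 = 9: row 9 has {1,2,3,4,5,6,7}; col 4 has {1,2,3,4,5,6,7,8}; box has {1,2,3,4,5,6,7} → only 9 remains.
R9C6 = 8: row 9 has {1,2,3,4,5,6,7,9}; col 6 has {1,2,3,4,5,6,7,9}; box has {1,2,3,4,5,6,7,9} → only 8 remains.
R1C2 = 2: row 1 has {1,3,4,5,6,7,8,9}; col 2 has {3,4,5,7,8,9}; box has {3,4,5,6,7,8,9} → only 2 remains.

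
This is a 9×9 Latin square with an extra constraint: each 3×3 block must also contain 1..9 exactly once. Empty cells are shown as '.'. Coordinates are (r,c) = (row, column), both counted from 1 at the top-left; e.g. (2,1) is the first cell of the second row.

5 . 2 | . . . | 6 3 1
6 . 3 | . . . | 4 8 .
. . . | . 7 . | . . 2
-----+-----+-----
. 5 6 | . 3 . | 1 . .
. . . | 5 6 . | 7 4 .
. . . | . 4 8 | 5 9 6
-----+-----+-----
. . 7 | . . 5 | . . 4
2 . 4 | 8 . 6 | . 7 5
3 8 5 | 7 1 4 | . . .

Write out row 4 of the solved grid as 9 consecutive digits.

(1,6) = 9 (sole candidate).
(3,7) = 9 (sole candidate).
(3,8) = 5 (sole candidate).
(4,8) = 2: row 4 has {1,3,5,6}; col 8 has {3,4,5,7,8,9}; box has {1,4,5,6,7,9} → only 2 remains.
(4,9) = 8: row 4 has {1,2,3,5,6}; col 9 has {1,2,4,5,6}; box has {1,2,4,5,6,7,9} → only 8 remains.
(5,9) = 3 (sole candidate).
(6,3) = 1 (sole candidate).
(6,4) = 2 (sole candidate).
(8,5) = 9 (sole candidate).
(8,7) = 3 (sole candidate).
(9,7) = 2 (sole candidate).
(9,8) = 6 (sole candidate).
(9,9) = 9 (sole candidate).
(1,4) = 4 (sole candidate).
(1,5) = 8 (sole candidate).
(2,4) = 1 (sole candidate).
(2,6) = 2 (sole candidate).
(2,9) = 7 (sole candidate).
(3,3) = 8 (sole candidate).
(3,6) = 3 (sole candidate).
(4,4) = 9: row 4 has {1,2,3,5,6,8}; col 4 has {1,2,4,5,7,8}; box has {2,3,4,5,6,8} → only 9 remains.
(4,6) = 7: row 4 has {1,2,3,5,6,8,9}; col 6 has {2,3,4,5,6,8,9}; box has {2,3,4,5,6,8,9} → only 7 remains.
(5,3) = 9 (sole candidate).
(5,6) = 1 (sole candidate).
(6,1) = 7 (sole candidate).
(6,2) = 3 (sole candidate).
(7,4) = 3 (sole candidate).
(7,5) = 2 (sole candidate).
(7,7) = 8 (sole candidate).
(7,8) = 1 (sole candidate).
(8,2) = 1 (sole candidate).
(1,2) = 7 (sole candidate).
(2,2) = 9 (sole candidate).
(2,5) = 5 (sole candidate).
(3,2) = 4 (sole candidate).
(3,4) = 6 (sole candidate).
(4,1) = 4: row 4 has {1,2,3,5,6,7,8,9}; col 1 has {2,3,5,6,7}; box has {1,3,5,6,7,9} → only 4 remains.

456937128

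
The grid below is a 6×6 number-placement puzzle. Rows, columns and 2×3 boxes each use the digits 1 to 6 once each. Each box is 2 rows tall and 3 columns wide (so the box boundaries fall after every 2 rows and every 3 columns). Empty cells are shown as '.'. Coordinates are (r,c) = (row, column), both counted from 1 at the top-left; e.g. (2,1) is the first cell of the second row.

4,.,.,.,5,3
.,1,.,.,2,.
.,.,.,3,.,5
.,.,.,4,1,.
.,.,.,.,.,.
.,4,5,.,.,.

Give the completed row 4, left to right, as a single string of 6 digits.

356412

(2,4) = 6 (sole candidate).
(2,6) = 4 (sole candidate).
(3,5) = 6 (sole candidate).
(4,6) = 2: row 4 has {1,4}; col 6 has {3,4,5}; box has {1,3,4,5,6} → only 2 remains.
(6,5) = 3 (sole candidate).
(1,4) = 1 (sole candidate).
(2,3) = 3 (sole candidate).
(3,2) = 2 (sole candidate).
(4,3) = 6: row 4 has {1,2,4}; col 3 has {3,5}; box has {2} → only 6 remains.
(5,5) = 4 (sole candidate).
(6,4) = 2 (sole candidate).
(1,2) = 6 (sole candidate).
(1,3) = 2 (sole candidate).
(2,1) = 5 (sole candidate).
(3,1) = 1 (sole candidate).
(3,3) = 4 (sole candidate).
(4,1) = 3: row 4 has {1,2,4,6}; col 1 has {1,4,5}; box has {1,2,4,6} → only 3 remains.
(4,2) = 5: row 4 has {1,2,3,4,6}; col 2 has {1,2,4,6}; box has {1,2,3,4,6} → only 5 remains.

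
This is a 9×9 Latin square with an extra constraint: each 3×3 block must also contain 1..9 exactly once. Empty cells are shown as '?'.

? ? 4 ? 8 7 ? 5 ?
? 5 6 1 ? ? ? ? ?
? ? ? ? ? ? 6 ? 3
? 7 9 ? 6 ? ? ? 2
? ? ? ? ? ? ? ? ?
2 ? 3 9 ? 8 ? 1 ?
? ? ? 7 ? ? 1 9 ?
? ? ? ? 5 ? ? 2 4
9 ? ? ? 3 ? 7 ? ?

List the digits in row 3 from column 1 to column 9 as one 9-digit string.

row 1, column 4 = 6 (hidden single in row 1).
row 8, column 4 = 8 (sole candidate).
row 8, column 7 = 3 (sole candidate).
row 8, column 6 = 9 (hidden single in row 8).
row 5, column 5 = 1 (hidden single in column 5).
row 4, column 1 = 1 (hidden single in row 4).
row 1, column 1 = 3 (sole candidate).
row 2, column 6 = 3 (hidden single in row 2).
row 7, column 2 = 3 (hidden single in row 7).
row 6, column 5 = 7 (hidden single in column 5).
row 9, column 6 = 1 (hidden single in column 6).
row 7, column 6 = 6 (hidden single in column 6).
row 1, column 9 = 1 (hidden single in column 9).
Singles propagation stalls; row 3, column 3 is still open with candidates {1,2,7,8}.
  Try row 3, column 3 = 2: this forces row 1, column 2=9, row 1, column 7=2, row 2, column 5=2; then row 7 has no cell left for 2 — contradiction.
  Try row 3, column 3 = 7: this forces row 2, column 1=8; then row 3, column 1 has no candidate left — contradiction.
  Try row 3, column 3 = 8: this forces row 2, column 1=7; then row 3, column 1 has no candidate left — contradiction.
So row 3, column 3 = 1.
row 8, column 3 = 7 (sole candidate).
row 8, column 1 = 6 (sole candidate).
row 8, column 2 = 1 (sole candidate).
Singles propagation stalls before every target cell is settled. Branch on row 5, column 3 (candidates {5,8}).
  Try row 5, column 3 = 5: this forces row 9, column 9=5, row 6, column 9=6, row 7, column 9=8, row 9, column 8=6, row 6, column 2=4, row 6, column 7=5, row 7, column 3=2, row 7, column 5=4; then row 9 has no cell left for 4 — contradiction.
So row 5, column 3 = 8.
row 5, column 1 = 5 (hidden single in box 4).
row 7, column 1 = 4 (hidden single in column 1).
row 7, column 5 = 2 (sole candidate).
row 9, column 4 = 4 (sole candidate).
row 7, column 3 = 5 (sole candidate).
row 7, column 9 = 8 (sole candidate).
row 9, column 3 = 2 (sole candidate).
row 9, column 8 = 6 (sole candidate).
row 9, column 9 = 5 (sole candidate).
row 6, column 9 = 6 (sole candidate).
row 9, column 2 = 8 (sole candidate).
row 6, column 2 = 4 (sole candidate).
row 6, column 7 = 5 (sole candidate).
row 5, column 2 = 6 (sole candidate).
row 2, column 7 = 2 (hidden single in row 2).
row 1, column 7 = 9 (sole candidate).
row 2, column 9 = 7 (sole candidate).
row 5, column 7 = 4 (sole candidate).
row 5, column 9 = 9 (sole candidate).
row 1, column 2 = 2 (sole candidate).
row 2, column 1 = 8 (sole candidate).
row 2, column 8 = 4 (sole candidate).
row 3, column 1 = 7: row 3 has {1,3,6}; col 1 has {1,2,3,4,5,6,8,9}; box has {1,2,3,4,5,6,8} → only 7 remains.
row 3, column 2 = 9: row 3 has {1,3,6,7}; col 2 has {1,2,3,4,5,6,7,8}; box has {1,2,3,4,5,6,7,8} → only 9 remains.
row 3, column 5 = 4: row 3 has {1,3,6,7,9}; col 5 has {1,2,3,5,6,7,8}; box has {1,3,6,7,8} → only 4 remains.
row 3, column 8 = 8: row 3 has {1,3,4,6,7,9}; col 8 has {1,2,4,5,6,9}; box has {1,2,3,4,5,6,7,9} → only 8 remains.
row 4, column 7 = 8 (sole candidate).
row 4, column 8 = 3 (sole candidate).
row 5, column 6 = 2 (sole candidate).
row 5, column 8 = 7 (sole candidate).
row 2, column 5 = 9 (sole candidate).
row 3, column 6 = 5: row 3 has {1,3,4,6,7,8,9}; col 6 has {1,2,3,6,7,8,9}; box has {1,3,4,6,7,8,9} → only 5 remains.
row 4, column 4 = 5 (sole candidate).
row 4, column 6 = 4 (sole candidate).
row 5, column 4 = 3 (sole candidate).
row 3, column 4 = 2: row 3 has {1,3,4,5,6,7,8,9}; col 4 has {1,3,4,5,6,7,8,9}; box has {1,3,4,5,6,7,8,9} → only 2 remains.

791245683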